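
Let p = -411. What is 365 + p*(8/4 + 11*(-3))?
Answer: 13106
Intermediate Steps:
365 + p*(8/4 + 11*(-3)) = 365 - 411*(8/4 + 11*(-3)) = 365 - 411*(8*(¼) - 33) = 365 - 411*(2 - 33) = 365 - 411*(-31) = 365 + 12741 = 13106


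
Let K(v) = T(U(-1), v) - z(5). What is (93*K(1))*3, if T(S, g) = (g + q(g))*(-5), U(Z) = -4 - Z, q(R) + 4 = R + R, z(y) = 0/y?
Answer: 1395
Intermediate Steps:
z(y) = 0
q(R) = -4 + 2*R (q(R) = -4 + (R + R) = -4 + 2*R)
T(S, g) = 20 - 15*g (T(S, g) = (g + (-4 + 2*g))*(-5) = (-4 + 3*g)*(-5) = 20 - 15*g)
K(v) = 20 - 15*v (K(v) = (20 - 15*v) - 1*0 = (20 - 15*v) + 0 = 20 - 15*v)
(93*K(1))*3 = (93*(20 - 15*1))*3 = (93*(20 - 15))*3 = (93*5)*3 = 465*3 = 1395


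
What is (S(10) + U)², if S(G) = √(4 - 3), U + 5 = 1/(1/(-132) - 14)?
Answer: 56670784/3418801 ≈ 16.576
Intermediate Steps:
U = -9377/1849 (U = -5 + 1/(1/(-132) - 14) = -5 + 1/(-1/132 - 14) = -5 + 1/(-1849/132) = -5 - 132/1849 = -9377/1849 ≈ -5.0714)
S(G) = 1 (S(G) = √1 = 1)
(S(10) + U)² = (1 - 9377/1849)² = (-7528/1849)² = 56670784/3418801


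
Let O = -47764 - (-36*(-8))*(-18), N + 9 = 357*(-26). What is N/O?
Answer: 9291/42580 ≈ 0.21820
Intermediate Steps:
N = -9291 (N = -9 + 357*(-26) = -9 - 9282 = -9291)
O = -42580 (O = -47764 - 288*(-18) = -47764 - 1*(-5184) = -47764 + 5184 = -42580)
N/O = -9291/(-42580) = -9291*(-1/42580) = 9291/42580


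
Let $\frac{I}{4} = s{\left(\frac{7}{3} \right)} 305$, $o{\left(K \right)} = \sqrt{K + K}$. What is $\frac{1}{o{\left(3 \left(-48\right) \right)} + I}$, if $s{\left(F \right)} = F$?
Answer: $\frac{6405}{18233548} - \frac{27 i \sqrt{2}}{18233548} \approx 0.00035128 - 2.0941 \cdot 10^{-6} i$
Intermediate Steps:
$o{\left(K \right)} = \sqrt{2} \sqrt{K}$ ($o{\left(K \right)} = \sqrt{2 K} = \sqrt{2} \sqrt{K}$)
$I = \frac{8540}{3}$ ($I = 4 \cdot \frac{7}{3} \cdot 305 = 4 \cdot \frac{2135}{3} = \frac{8540}{3} \approx 2846.7$)
$\frac{1}{o{\left(3 \left(-48\right) \right)} + I} = \frac{1}{\sqrt{2} \sqrt{3 \left(-48\right)} + \frac{8540}{3}} = \frac{1}{\sqrt{2} \sqrt{-144} + \frac{8540}{3}} = \frac{1}{\sqrt{2} \cdot 12 i + \frac{8540}{3}} = \frac{1}{12 i \sqrt{2} + \frac{8540}{3}} = \frac{1}{\frac{8540}{3} + 12 i \sqrt{2}}$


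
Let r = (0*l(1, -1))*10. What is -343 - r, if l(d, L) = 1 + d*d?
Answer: -343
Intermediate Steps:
l(d, L) = 1 + d²
r = 0 (r = (0*(1 + 1²))*10 = (0*(1 + 1))*10 = (0*2)*10 = 0*10 = 0)
-343 - r = -343 - 1*0 = -343 + 0 = -343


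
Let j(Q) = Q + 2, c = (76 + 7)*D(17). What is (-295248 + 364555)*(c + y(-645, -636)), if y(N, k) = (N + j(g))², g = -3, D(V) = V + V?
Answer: 29118504366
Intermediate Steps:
D(V) = 2*V
c = 2822 (c = (76 + 7)*(2*17) = 83*34 = 2822)
j(Q) = 2 + Q
y(N, k) = (-1 + N)² (y(N, k) = (N + (2 - 3))² = (N - 1)² = (-1 + N)²)
(-295248 + 364555)*(c + y(-645, -636)) = (-295248 + 364555)*(2822 + (-1 - 645)²) = 69307*(2822 + (-646)²) = 69307*(2822 + 417316) = 69307*420138 = 29118504366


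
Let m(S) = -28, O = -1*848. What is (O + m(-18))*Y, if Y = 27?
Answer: -23652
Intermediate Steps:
O = -848
(O + m(-18))*Y = (-848 - 28)*27 = -876*27 = -23652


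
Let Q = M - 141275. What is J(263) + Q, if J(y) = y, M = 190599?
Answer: 49587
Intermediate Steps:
Q = 49324 (Q = 190599 - 141275 = 49324)
J(263) + Q = 263 + 49324 = 49587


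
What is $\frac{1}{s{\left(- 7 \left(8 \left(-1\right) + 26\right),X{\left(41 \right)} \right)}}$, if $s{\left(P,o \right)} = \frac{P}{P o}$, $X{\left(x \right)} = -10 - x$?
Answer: $-51$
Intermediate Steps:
$s{\left(P,o \right)} = \frac{1}{o}$ ($s{\left(P,o \right)} = P \frac{1}{P o} = \frac{1}{o}$)
$\frac{1}{s{\left(- 7 \left(8 \left(-1\right) + 26\right),X{\left(41 \right)} \right)}} = \frac{1}{\frac{1}{-10 - 41}} = \frac{1}{\frac{1}{-51}} = \frac{1}{- \frac{1}{51}} = -51$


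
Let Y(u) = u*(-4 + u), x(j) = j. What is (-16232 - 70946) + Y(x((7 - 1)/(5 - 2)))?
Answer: -87182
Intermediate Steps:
(-16232 - 70946) + Y(x((7 - 1)/(5 - 2))) = (-16232 - 70946) + ((7 - 1)/(5 - 2))*(-4 + (7 - 1)/(5 - 2)) = -87178 + (6/3)*(-4 + 6/3) = -87178 + (6*(1/3))*(-4 + 6*(1/3)) = -87178 + 2*(-4 + 2) = -87178 + 2*(-2) = -87178 - 4 = -87182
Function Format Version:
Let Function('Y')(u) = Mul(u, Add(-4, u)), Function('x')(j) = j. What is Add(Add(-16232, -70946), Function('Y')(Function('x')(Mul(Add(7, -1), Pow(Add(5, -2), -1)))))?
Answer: -87182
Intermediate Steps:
Add(Add(-16232, -70946), Function('Y')(Function('x')(Mul(Add(7, -1), Pow(Add(5, -2), -1))))) = Add(Add(-16232, -70946), Mul(Mul(Add(7, -1), Pow(Add(5, -2), -1)), Add(-4, Mul(Add(7, -1), Pow(Add(5, -2), -1))))) = Add(-87178, Mul(Mul(6, Pow(3, -1)), Add(-4, Mul(6, Pow(3, -1))))) = Add(-87178, Mul(Mul(6, Rational(1, 3)), Add(-4, Mul(6, Rational(1, 3))))) = Add(-87178, Mul(2, Add(-4, 2))) = Add(-87178, Mul(2, -2)) = Add(-87178, -4) = -87182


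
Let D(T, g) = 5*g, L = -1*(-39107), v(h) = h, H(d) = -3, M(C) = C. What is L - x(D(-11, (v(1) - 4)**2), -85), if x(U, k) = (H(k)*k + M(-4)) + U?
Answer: 38811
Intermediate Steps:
L = 39107
x(U, k) = -4 + U - 3*k (x(U, k) = (-3*k - 4) + U = (-4 - 3*k) + U = -4 + U - 3*k)
L - x(D(-11, (v(1) - 4)**2), -85) = 39107 - (-4 + 5*(1 - 4)**2 - 3*(-85)) = 39107 - (-4 + 5*(-3)**2 + 255) = 39107 - (-4 + 5*9 + 255) = 39107 - (-4 + 45 + 255) = 39107 - 1*296 = 39107 - 296 = 38811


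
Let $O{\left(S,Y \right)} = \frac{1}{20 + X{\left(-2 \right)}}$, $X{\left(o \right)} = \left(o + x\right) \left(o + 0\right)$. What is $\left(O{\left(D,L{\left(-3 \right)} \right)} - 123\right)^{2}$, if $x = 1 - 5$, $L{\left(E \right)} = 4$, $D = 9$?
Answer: $\frac{15484225}{1024} \approx 15121.0$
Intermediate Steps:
$x = -4$
$X{\left(o \right)} = o \left(-4 + o\right)$ ($X{\left(o \right)} = \left(o - 4\right) \left(o + 0\right) = \left(-4 + o\right) o = o \left(-4 + o\right)$)
$O{\left(S,Y \right)} = \frac{1}{32}$ ($O{\left(S,Y \right)} = \frac{1}{20 - 2 \left(-4 - 2\right)} = \frac{1}{20 - -12} = \frac{1}{20 + 12} = \frac{1}{32}$)
$\left(O{\left(D,L{\left(-3 \right)} \right)} - 123\right)^{2} = \left(\frac{1}{32} - 123\right)^{2} = \left(- \frac{3935}{32}\right)^{2} = \frac{15484225}{1024}$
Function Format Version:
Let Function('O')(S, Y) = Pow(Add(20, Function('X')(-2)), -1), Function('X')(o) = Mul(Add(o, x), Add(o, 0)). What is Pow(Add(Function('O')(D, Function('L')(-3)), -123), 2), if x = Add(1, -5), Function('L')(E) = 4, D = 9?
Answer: Rational(15484225, 1024) ≈ 15121.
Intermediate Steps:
x = -4
Function('X')(o) = Mul(o, Add(-4, o)) (Function('X')(o) = Mul(Add(o, -4), Add(o, 0)) = Mul(Add(-4, o), o) = Mul(o, Add(-4, o)))
Function('O')(S, Y) = Rational(1, 32) (Function('O')(S, Y) = Pow(Add(20, Mul(-2, Add(-4, -2))), -1) = Pow(Add(20, Mul(-2, -6)), -1) = Pow(Add(20, 12), -1) = Pow(32, -1) = Rational(1, 32))
Pow(Add(Function('O')(D, Function('L')(-3)), -123), 2) = Pow(Add(Rational(1, 32), -123), 2) = Pow(Rational(-3935, 32), 2) = Rational(15484225, 1024)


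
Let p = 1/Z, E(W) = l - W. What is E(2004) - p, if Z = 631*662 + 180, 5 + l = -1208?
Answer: -1344390735/417902 ≈ -3217.0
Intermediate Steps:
l = -1213 (l = -5 - 1208 = -1213)
E(W) = -1213 - W
Z = 417902 (Z = 417722 + 180 = 417902)
p = 1/417902 ≈ 2.3929e-6
E(2004) - p = (-1213 - 1*2004) - 1*1/417902 = (-1213 - 2004) - 1/417902 = -3217 - 1/417902 = -1344390735/417902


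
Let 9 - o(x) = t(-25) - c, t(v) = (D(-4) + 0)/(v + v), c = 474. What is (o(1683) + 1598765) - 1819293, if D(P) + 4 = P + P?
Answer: -5501131/25 ≈ -2.2005e+5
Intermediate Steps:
D(P) = -4 + 2*P (D(P) = -4 + (P + P) = -4 + 2*P)
t(v) = -6/v (t(v) = ((-4 + 2*(-4)) + 0)/(v + v) = ((-4 - 8) + 0)/((2*v)) = (-12 + 0)*(1/(2*v)) = -6/v)
o(x) = 12069/25 (o(x) = 9 - (-6/(-25) - 1*474) = 9 - (-6*(-1/25) - 474) = 9 - (6/25 - 474) = 9 - 1*(-11844/25) = 9 + 11844/25 = 12069/25)
(o(1683) + 1598765) - 1819293 = (12069/25 + 1598765) - 1819293 = 39981194/25 - 1819293 = -5501131/25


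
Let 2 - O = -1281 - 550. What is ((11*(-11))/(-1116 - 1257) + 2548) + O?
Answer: 10396234/2373 ≈ 4381.0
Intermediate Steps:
O = 1833 (O = 2 - (-1281 - 550) = 2 - 1*(-1831) = 2 + 1831 = 1833)
((11*(-11))/(-1116 - 1257) + 2548) + O = ((11*(-11))/(-1116 - 1257) + 2548) + 1833 = (-121/(-2373) + 2548) + 1833 = (-121*(-1/2373) + 2548) + 1833 = (121/2373 + 2548) + 1833 = 6046525/2373 + 1833 = 10396234/2373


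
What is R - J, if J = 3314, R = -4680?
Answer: -7994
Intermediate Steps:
R - J = -4680 - 1*3314 = -4680 - 3314 = -7994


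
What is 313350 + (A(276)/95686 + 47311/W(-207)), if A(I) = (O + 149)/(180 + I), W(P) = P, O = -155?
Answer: 20493555556639/65449224 ≈ 3.1312e+5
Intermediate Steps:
A(I) = -6/(180 + I) (A(I) = (-155 + 149)/(180 + I) = -6/(180 + I))
313350 + (A(276)/95686 + 47311/W(-207)) = 313350 + (-6/(180 + 276)/95686 + 47311/(-207)) = 313350 + (-6/456*(1/95686) + 47311*(-1/207)) = 313350 + (-6*1/456*(1/95686) - 2057/9) = 313350 + (-1/76*1/95686 - 2057/9) = 313350 + (-1/7272136 - 2057/9) = 313350 - 14958783761/65449224 = 20493555556639/65449224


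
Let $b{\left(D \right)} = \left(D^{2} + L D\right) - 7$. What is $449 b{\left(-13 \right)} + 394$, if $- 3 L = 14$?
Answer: $\frac{301114}{3} \approx 1.0037 \cdot 10^{5}$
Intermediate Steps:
$L = - \frac{14}{3}$ ($L = \left(- \frac{1}{3}\right) 14 = - \frac{14}{3} \approx -4.6667$)
$b{\left(D \right)} = -7 + D^{2} - \frac{14 D}{3}$ ($b{\left(D \right)} = \left(D^{2} - \frac{14 D}{3}\right) - 7 = -7 + D^{2} - \frac{14 D}{3}$)
$449 b{\left(-13 \right)} + 394 = 449 \left(-7 + \left(-13\right)^{2} - - \frac{182}{3}\right) + 394 = 449 \left(-7 + 169 + \frac{182}{3}\right) + 394 = 449 \cdot \frac{668}{3} + 394 = \frac{299932}{3} + 394 = \frac{301114}{3}$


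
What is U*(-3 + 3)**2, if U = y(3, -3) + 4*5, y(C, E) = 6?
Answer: 0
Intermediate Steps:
U = 26 (U = 6 + 4*5 = 6 + 20 = 26)
U*(-3 + 3)**2 = 26*(-3 + 3)**2 = 26*0**2 = 26*0 = 0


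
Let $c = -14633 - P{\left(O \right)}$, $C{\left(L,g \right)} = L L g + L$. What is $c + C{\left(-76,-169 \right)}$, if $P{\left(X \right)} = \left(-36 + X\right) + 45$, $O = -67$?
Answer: $-990795$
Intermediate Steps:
$C{\left(L,g \right)} = L + g L^{2}$ ($C{\left(L,g \right)} = L^{2} g + L = g L^{2} + L = L + g L^{2}$)
$P{\left(X \right)} = 9 + X$
$c = -14575$ ($c = -14633 - \left(9 - 67\right) = -14633 - -58 = -14633 + 58 = -14575$)
$c + C{\left(-76,-169 \right)} = -14575 - 76 \left(1 - -12844\right) = -14575 - 76 \left(1 + 12844\right) = -14575 - 976220 = -990795$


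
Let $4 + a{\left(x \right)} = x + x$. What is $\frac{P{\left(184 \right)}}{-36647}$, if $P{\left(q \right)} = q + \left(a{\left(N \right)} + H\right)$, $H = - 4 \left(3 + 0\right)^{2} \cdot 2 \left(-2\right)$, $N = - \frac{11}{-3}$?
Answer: $- \frac{994}{109941} \approx -0.0090412$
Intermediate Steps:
$N = \frac{11}{3}$ ($N = \left(-11\right) \left(- \frac{1}{3}\right) = \frac{11}{3} \approx 3.6667$)
$a{\left(x \right)} = -4 + 2 x$ ($a{\left(x \right)} = -4 + \left(x + x\right) = -4 + 2 x$)
$H = 144$ ($H = - 4 \cdot 3^{2} \cdot 2 \left(-2\right) = - 4 \cdot 9 \cdot 2 \left(-2\right) = \left(-4\right) 18 \left(-2\right) = \left(-72\right) \left(-2\right) = 144$)
$P{\left(q \right)} = \frac{442}{3} + q$ ($P{\left(q \right)} = q + \left(\left(-4 + 2 \cdot \frac{11}{3}\right) + 144\right) = q + \left(\left(-4 + \frac{22}{3}\right) + 144\right) = q + \left(\frac{10}{3} + 144\right) = q + \frac{442}{3} = \frac{442}{3} + q$)
$\frac{P{\left(184 \right)}}{-36647} = \frac{\frac{442}{3} + 184}{-36647} = \frac{994}{3} \left(- \frac{1}{36647}\right) = - \frac{994}{109941}$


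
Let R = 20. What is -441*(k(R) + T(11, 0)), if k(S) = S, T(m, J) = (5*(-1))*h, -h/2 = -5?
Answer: 13230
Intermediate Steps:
h = 10 (h = -2*(-5) = 10)
T(m, J) = -50 (T(m, J) = (5*(-1))*10 = -5*10 = -50)
-441*(k(R) + T(11, 0)) = -441*(20 - 50) = -441*(-30) = 13230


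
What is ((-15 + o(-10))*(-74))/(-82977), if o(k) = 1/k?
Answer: -5587/414885 ≈ -0.013466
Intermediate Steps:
((-15 + o(-10))*(-74))/(-82977) = ((-15 + 1/(-10))*(-74))/(-82977) = ((-15 - ⅒)*(-74))*(-1/82977) = -151/10*(-74)*(-1/82977) = (5587/5)*(-1/82977) = -5587/414885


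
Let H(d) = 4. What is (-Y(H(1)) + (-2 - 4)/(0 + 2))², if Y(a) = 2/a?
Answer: 49/4 ≈ 12.250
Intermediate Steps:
(-Y(H(1)) + (-2 - 4)/(0 + 2))² = (-2/4 + (-2 - 4)/(0 + 2))² = (-2/4 - 6/2)² = (-1*½ - 6*½)² = (-½ - 3)² = (-7/2)² = 49/4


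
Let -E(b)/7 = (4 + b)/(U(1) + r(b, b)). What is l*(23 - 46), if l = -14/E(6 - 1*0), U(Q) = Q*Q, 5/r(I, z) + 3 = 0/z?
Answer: 46/15 ≈ 3.0667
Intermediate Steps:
r(I, z) = -5/3 (r(I, z) = 5/(-3 + 0/z) = 5/(-3 + 0) = 5/(-3) = 5*(-⅓) = -5/3)
U(Q) = Q²
E(b) = 42 + 21*b/2 (E(b) = -7*(4 + b)/(1² - 5/3) = -7*(4 + b)/(1 - 5/3) = -7*(4 + b)/(-⅔) = -7*(4 + b)*(-3)/2 = -7*(-6 - 3*b/2) = 42 + 21*b/2)
l = -2/15 (l = -14/(42 + 21*(6 - 1*0)/2) = -14/(42 + 21*(6 + 0)/2) = -14/(42 + (21/2)*6) = -14/(42 + 63) = -14/105 = -14*1/105 = -2/15 ≈ -0.13333)
l*(23 - 46) = -2*(23 - 46)/15 = -2/15*(-23) = 46/15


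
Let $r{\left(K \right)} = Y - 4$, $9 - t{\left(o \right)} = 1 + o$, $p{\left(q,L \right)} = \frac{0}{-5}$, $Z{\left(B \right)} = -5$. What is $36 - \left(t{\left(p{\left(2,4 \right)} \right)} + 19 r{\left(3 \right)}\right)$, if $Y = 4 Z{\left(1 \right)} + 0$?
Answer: $484$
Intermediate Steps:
$Y = -20$ ($Y = 4 \left(-5\right) + 0 = -20 + 0 = -20$)
$p{\left(q,L \right)} = 0$ ($p{\left(q,L \right)} = 0 \left(- \frac{1}{5}\right) = 0$)
$t{\left(o \right)} = 8 - o$ ($t{\left(o \right)} = 9 - \left(1 + o\right) = 8 - o$)
$r{\left(K \right)} = -24$ ($r{\left(K \right)} = -20 - 4 = -24$)
$36 - \left(t{\left(p{\left(2,4 \right)} \right)} + 19 r{\left(3 \right)}\right) = 36 - \left(\left(8 - 0\right) + 19 \left(-24\right)\right) = 36 - \left(\left(8 + 0\right) - 456\right) = 36 - \left(8 - 456\right) = 36 - -448 = 36 + 448 = 484$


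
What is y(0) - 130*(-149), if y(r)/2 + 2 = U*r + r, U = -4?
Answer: 19366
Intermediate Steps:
y(r) = -4 - 6*r (y(r) = -4 + 2*(-4*r + r) = -4 + 2*(-3*r) = -4 - 6*r)
y(0) - 130*(-149) = (-4 - 6*0) - 130*(-149) = (-4 + 0) + 19370 = -4 + 19370 = 19366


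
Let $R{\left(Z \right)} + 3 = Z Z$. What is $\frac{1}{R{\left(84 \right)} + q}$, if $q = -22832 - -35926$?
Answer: $\frac{1}{20147} \approx 4.9635 \cdot 10^{-5}$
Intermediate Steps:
$q = 13094$ ($q = -22832 + 35926 = 13094$)
$R{\left(Z \right)} = -3 + Z^{2}$ ($R{\left(Z \right)} = -3 + Z Z = -3 + Z^{2}$)
$\frac{1}{R{\left(84 \right)} + q} = \frac{1}{\left(-3 + 84^{2}\right) + 13094} = \frac{1}{\left(-3 + 7056\right) + 13094} = \frac{1}{7053 + 13094} = \frac{1}{20147}$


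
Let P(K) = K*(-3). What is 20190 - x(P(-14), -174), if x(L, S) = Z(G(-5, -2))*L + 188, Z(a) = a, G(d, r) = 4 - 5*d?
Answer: 18784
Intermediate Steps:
P(K) = -3*K
x(L, S) = 188 + 29*L (x(L, S) = (4 - 5*(-5))*L + 188 = (4 + 25)*L + 188 = 29*L + 188 = 188 + 29*L)
20190 - x(P(-14), -174) = 20190 - (188 + 29*(-3*(-14))) = 20190 - (188 + 29*42) = 20190 - (188 + 1218) = 20190 - 1*1406 = 20190 - 1406 = 18784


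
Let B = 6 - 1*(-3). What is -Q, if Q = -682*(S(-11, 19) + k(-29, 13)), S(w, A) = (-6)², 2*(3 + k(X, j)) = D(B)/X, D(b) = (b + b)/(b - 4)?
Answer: 3257232/145 ≈ 22464.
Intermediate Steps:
B = 9 (B = 6 + 3 = 9)
D(b) = 2*b/(-4 + b) (D(b) = (2*b)/(-4 + b) = 2*b/(-4 + b))
k(X, j) = -3 + 9/(5*X) (k(X, j) = -3 + ((2*9/(-4 + 9))/X)/2 = -3 + ((2*9/5)/X)/2 = -3 + ((2*9*(⅕))/X)/2 = -3 + (18/(5*X))/2 = -3 + 9/(5*X))
S(w, A) = 36
Q = -3257232/145 (Q = -682*(36 + (-3 + (9/5)/(-29))) = -682*(36 + (-3 + (9/5)*(-1/29))) = -682*(36 + (-3 - 9/145)) = -682*(36 - 444/145) = -682*4776/145 = -3257232/145 ≈ -22464.)
-Q = -1*(-3257232/145) = 3257232/145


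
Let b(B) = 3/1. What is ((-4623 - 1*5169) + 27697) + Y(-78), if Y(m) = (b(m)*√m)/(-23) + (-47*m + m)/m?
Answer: 17859 - 3*I*√78/23 ≈ 17859.0 - 1.152*I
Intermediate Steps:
b(B) = 3 (b(B) = 3*1 = 3)
Y(m) = -46 - 3*√m/23 (Y(m) = (3*√m)/(-23) + (-47*m + m)/m = (3*√m)*(-1/23) + (-46*m)/m = -3*√m/23 - 46 = -46 - 3*√m/23)
((-4623 - 1*5169) + 27697) + Y(-78) = ((-4623 - 1*5169) + 27697) + (-46 - 3*I*√78/23) = ((-4623 - 5169) + 27697) + (-46 - 3*I*√78/23) = (-9792 + 27697) + (-46 - 3*I*√78/23) = 17905 + (-46 - 3*I*√78/23) = 17859 - 3*I*√78/23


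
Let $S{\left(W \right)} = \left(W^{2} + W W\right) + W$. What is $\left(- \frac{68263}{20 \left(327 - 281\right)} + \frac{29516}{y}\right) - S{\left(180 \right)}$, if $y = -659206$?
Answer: $- \frac{19726707971749}{303234760} \approx -65054.0$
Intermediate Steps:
$S{\left(W \right)} = W + 2 W^{2}$ ($S{\left(W \right)} = \left(W^{2} + W^{2}\right) + W = 2 W^{2} + W = W + 2 W^{2}$)
$\left(- \frac{68263}{20 \left(327 - 281\right)} + \frac{29516}{y}\right) - S{\left(180 \right)} = \left(- \frac{68263}{20 \left(327 - 281\right)} + \frac{29516}{-659206}\right) - 180 \left(1 + 2 \cdot 180\right) = \left(- \frac{68263}{20 \cdot 46} + 29516 \left(- \frac{1}{659206}\right)\right) - 180 \left(1 + 360\right) = \left(- \frac{68263}{920} - \frac{14758}{329603}\right) - 180 \cdot 361 = \left(\left(-68263\right) \frac{1}{920} - \frac{14758}{329603}\right) - 64980 = \left(- \frac{68263}{920} - \frac{14758}{329603}\right) - 64980 = - \frac{22513266949}{303234760} - 64980 = - \frac{19726707971749}{303234760}$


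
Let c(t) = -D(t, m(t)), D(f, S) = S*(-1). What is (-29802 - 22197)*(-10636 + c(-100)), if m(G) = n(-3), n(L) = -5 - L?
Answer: 553165362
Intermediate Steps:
m(G) = -2 (m(G) = -5 - 1*(-3) = -5 + 3 = -2)
D(f, S) = -S
c(t) = -2 (c(t) = -(-1)*(-2) = -1*2 = -2)
(-29802 - 22197)*(-10636 + c(-100)) = (-29802 - 22197)*(-10636 - 2) = -51999*(-10638) = 553165362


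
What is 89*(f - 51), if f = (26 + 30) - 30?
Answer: -2225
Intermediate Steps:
f = 26 (f = 56 - 30 = 26)
89*(f - 51) = 89*(26 - 51) = 89*(-25) = -2225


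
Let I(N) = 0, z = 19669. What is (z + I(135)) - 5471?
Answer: 14198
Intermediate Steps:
(z + I(135)) - 5471 = (19669 + 0) - 5471 = 19669 - 5471 = 14198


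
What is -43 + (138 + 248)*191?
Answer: 73683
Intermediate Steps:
-43 + (138 + 248)*191 = -43 + 386*191 = -43 + 73726 = 73683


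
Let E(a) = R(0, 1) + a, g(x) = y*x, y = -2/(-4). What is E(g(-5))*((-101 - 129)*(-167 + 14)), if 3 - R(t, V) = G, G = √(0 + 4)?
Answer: -52785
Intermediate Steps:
G = 2 (G = √4 = 2)
R(t, V) = 1 (R(t, V) = 3 - 1*2 = 3 - 2 = 1)
y = ½ (y = -2*(-¼) = ½ ≈ 0.50000)
g(x) = x/2
E(a) = 1 + a
E(g(-5))*((-101 - 129)*(-167 + 14)) = (1 + (½)*(-5))*((-101 - 129)*(-167 + 14)) = (1 - 5/2)*(-230*(-153)) = -3/2*35190 = -52785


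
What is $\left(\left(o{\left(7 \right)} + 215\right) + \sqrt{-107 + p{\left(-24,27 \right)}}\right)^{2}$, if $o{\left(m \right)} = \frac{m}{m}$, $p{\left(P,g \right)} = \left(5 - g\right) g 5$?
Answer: $\left(216 + i \sqrt{3077}\right)^{2} \approx 43579.0 + 23963.0 i$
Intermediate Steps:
$p{\left(P,g \right)} = 5 g \left(5 - g\right)$ ($p{\left(P,g \right)} = g \left(5 - g\right) 5 = 5 g \left(5 - g\right)$)
$o{\left(m \right)} = 1$
$\left(\left(o{\left(7 \right)} + 215\right) + \sqrt{-107 + p{\left(-24,27 \right)}}\right)^{2} = \left(\left(1 + 215\right) + \sqrt{-107 + 5 \cdot 27 \left(5 - 27\right)}\right)^{2} = \left(216 + \sqrt{-107 + 5 \cdot 27 \left(5 - 27\right)}\right)^{2} = \left(216 + \sqrt{-107 + 5 \cdot 27 \left(-22\right)}\right)^{2} = \left(216 + \sqrt{-107 - 2970}\right)^{2} = \left(216 + \sqrt{-3077}\right)^{2} = \left(216 + i \sqrt{3077}\right)^{2}$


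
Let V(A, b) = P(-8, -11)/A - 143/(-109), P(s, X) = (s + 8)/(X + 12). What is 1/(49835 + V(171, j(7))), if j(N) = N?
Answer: 109/5432158 ≈ 2.0066e-5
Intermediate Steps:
P(s, X) = (8 + s)/(12 + X)
V(A, b) = 143/109 (V(A, b) = ((8 - 8)/(12 - 11))/A - 143/(-109) = (0/1)/A - 143*(-1/109) = (1*0)/A + 143/109 = 0/A + 143/109 = 0 + 143/109 = 143/109)
1/(49835 + V(171, j(7))) = 1/(49835 + 143/109) = 1/(5432158/109) = 109/5432158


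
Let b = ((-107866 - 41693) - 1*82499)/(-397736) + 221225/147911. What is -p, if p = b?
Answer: -61156538719/29414764748 ≈ -2.0791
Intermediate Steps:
b = 61156538719/29414764748 (b = (-149559 - 82499)*(-1/397736) + 221225*(1/147911) = -232058*(-1/397736) + 221225/147911 = 116029/198868 + 221225/147911 = 61156538719/29414764748 ≈ 2.0791)
p = 61156538719/29414764748 ≈ 2.0791
-p = -1*61156538719/29414764748 = -61156538719/29414764748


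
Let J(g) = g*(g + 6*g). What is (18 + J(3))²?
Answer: 6561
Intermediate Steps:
J(g) = 7*g² (J(g) = g*(7*g) = 7*g²)
(18 + J(3))² = (18 + 7*3²)² = (18 + 7*9)² = (18 + 63)² = 81² = 6561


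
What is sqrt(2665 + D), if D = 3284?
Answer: 3*sqrt(661) ≈ 77.130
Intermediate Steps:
sqrt(2665 + D) = sqrt(2665 + 3284) = sqrt(5949) = 3*sqrt(661)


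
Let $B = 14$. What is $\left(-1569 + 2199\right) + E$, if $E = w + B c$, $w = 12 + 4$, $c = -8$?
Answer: $534$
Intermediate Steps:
$w = 16$
$E = -96$ ($E = 16 + 14 \left(-8\right) = 16 - 112 = -96$)
$\left(-1569 + 2199\right) + E = \left(-1569 + 2199\right) - 96 = 630 - 96 = 534$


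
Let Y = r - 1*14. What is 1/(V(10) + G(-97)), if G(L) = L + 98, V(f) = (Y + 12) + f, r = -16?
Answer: -⅐ ≈ -0.14286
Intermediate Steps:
Y = -30 (Y = -16 - 1*14 = -16 - 14 = -30)
V(f) = -18 + f (V(f) = (-30 + 12) + f = -18 + f)
G(L) = 98 + L
1/(V(10) + G(-97)) = 1/((-18 + 10) + (98 - 97)) = 1/(-8 + 1) = 1/(-7) = -⅐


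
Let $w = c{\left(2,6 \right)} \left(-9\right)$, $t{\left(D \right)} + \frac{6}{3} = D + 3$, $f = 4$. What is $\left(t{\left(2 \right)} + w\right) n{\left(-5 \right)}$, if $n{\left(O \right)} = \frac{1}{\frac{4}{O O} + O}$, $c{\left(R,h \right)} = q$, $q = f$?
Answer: $\frac{75}{11} \approx 6.8182$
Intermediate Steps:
$q = 4$
$c{\left(R,h \right)} = 4$
$t{\left(D \right)} = 1 + D$ ($t{\left(D \right)} = -2 + \left(D + 3\right) = -2 + \left(3 + D\right) = 1 + D$)
$n{\left(O \right)} = \frac{1}{O + \frac{4}{O^{2}}}$ ($n{\left(O \right)} = \frac{1}{\frac{4}{O^{2}} + O} = \frac{1}{O + \frac{4}{O^{2}}}$)
$w = -36$ ($w = 4 \left(-9\right) = -36$)
$\left(t{\left(2 \right)} + w\right) n{\left(-5 \right)} = \left(\left(1 + 2\right) - 36\right) \frac{\left(-5\right)^{2}}{4 + \left(-5\right)^{3}} = \left(3 - 36\right) \frac{25}{4 - 125} = - 33 \frac{25}{-121} = - 33 \cdot 25 \left(- \frac{1}{121}\right) = \left(-33\right) \left(- \frac{25}{121}\right) = \frac{75}{11}$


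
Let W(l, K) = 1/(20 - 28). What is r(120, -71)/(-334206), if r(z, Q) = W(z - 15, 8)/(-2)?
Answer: -1/5347296 ≈ -1.8701e-7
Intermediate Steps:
W(l, K) = -⅛ (W(l, K) = 1/(-8) = -⅛)
r(z, Q) = 1/16 (r(z, Q) = -⅛/(-2) = -⅛*(-½) = 1/16)
r(120, -71)/(-334206) = (1/16)/(-334206) = (1/16)*(-1/334206) = -1/5347296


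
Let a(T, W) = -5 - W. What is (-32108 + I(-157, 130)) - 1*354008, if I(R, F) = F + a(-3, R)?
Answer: -385834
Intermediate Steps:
I(R, F) = -5 + F - R (I(R, F) = F + (-5 - R) = -5 + F - R)
(-32108 + I(-157, 130)) - 1*354008 = (-32108 + (-5 + 130 - 1*(-157))) - 1*354008 = (-32108 + (-5 + 130 + 157)) - 354008 = (-32108 + 282) - 354008 = -31826 - 354008 = -385834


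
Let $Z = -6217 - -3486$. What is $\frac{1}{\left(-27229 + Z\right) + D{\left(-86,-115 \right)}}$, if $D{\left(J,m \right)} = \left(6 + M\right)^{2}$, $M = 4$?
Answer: $- \frac{1}{29860} \approx -3.349 \cdot 10^{-5}$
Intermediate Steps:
$D{\left(J,m \right)} = 100$ ($D{\left(J,m \right)} = \left(6 + 4\right)^{2} = 10^{2} = 100$)
$Z = -2731$ ($Z = -6217 + 3486 = -2731$)
$\frac{1}{\left(-27229 + Z\right) + D{\left(-86,-115 \right)}} = \frac{1}{\left(-27229 - 2731\right) + 100} = \frac{1}{-29960 + 100} = \frac{1}{-29860} = - \frac{1}{29860}$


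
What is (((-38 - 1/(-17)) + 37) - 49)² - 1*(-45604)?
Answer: 13900357/289 ≈ 48098.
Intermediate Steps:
(((-38 - 1/(-17)) + 37) - 49)² - 1*(-45604) = (((-38 - 1*(-1/17)) + 37) - 49)² + 45604 = (((-38 + 1/17) + 37) - 49)² + 45604 = ((-645/17 + 37) - 49)² + 45604 = (-16/17 - 49)² + 45604 = (-849/17)² + 45604 = 720801/289 + 45604 = 13900357/289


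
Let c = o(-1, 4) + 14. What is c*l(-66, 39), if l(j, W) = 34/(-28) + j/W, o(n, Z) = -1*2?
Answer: -3174/91 ≈ -34.879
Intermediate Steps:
o(n, Z) = -2
c = 12 (c = -2 + 14 = 12)
l(j, W) = -17/14 + j/W (l(j, W) = 34*(-1/28) + j/W = -17/14 + j/W)
c*l(-66, 39) = 12*(-17/14 - 66/39) = 12*(-17/14 - 66*1/39) = 12*(-17/14 - 22/13) = 12*(-529/182) = -3174/91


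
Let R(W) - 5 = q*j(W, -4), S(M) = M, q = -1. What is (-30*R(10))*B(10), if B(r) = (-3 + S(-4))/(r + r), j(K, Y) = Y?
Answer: 189/2 ≈ 94.500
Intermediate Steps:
B(r) = -7/(2*r) (B(r) = (-3 - 4)/(r + r) = -7*1/(2*r) = -7/(2*r))
R(W) = 9 (R(W) = 5 - 1*(-4) = 5 + 4 = 9)
(-30*R(10))*B(10) = (-30*9)*(-7/2/10) = -(-945)/10 = -270*(-7/20) = 189/2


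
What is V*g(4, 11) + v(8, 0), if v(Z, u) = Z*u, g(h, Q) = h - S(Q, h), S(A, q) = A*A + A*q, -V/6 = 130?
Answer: 125580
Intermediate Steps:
V = -780 (V = -6*130 = -780)
S(A, q) = A**2 + A*q
g(h, Q) = h - Q*(Q + h)
V*g(4, 11) + v(8, 0) = -780*(4 - 1*11*(11 + 4)) + 8*0 = -780*(4 - 1*11*15) + 0 = -780*(4 - 165) + 0 = -780*(-161) + 0 = 125580 + 0 = 125580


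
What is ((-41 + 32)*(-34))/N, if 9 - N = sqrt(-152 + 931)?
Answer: -1377/349 - 153*sqrt(779)/349 ≈ -16.181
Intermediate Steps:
N = 9 - sqrt(779) (N = 9 - sqrt(-152 + 931) = 9 - sqrt(779) ≈ -18.911)
((-41 + 32)*(-34))/N = ((-41 + 32)*(-34))/(9 - sqrt(779)) = (-9*(-34))/(9 - sqrt(779)) = 306/(9 - sqrt(779))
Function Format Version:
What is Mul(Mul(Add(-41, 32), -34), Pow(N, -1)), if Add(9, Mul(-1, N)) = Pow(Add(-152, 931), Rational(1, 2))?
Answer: Add(Rational(-1377, 349), Mul(Rational(-153, 349), Pow(779, Rational(1, 2)))) ≈ -16.181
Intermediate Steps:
N = Add(9, Mul(-1, Pow(779, Rational(1, 2)))) (N = Add(9, Mul(-1, Pow(Add(-152, 931), Rational(1, 2)))) = Add(9, Mul(-1, Pow(779, Rational(1, 2)))) ≈ -18.911)
Mul(Mul(Add(-41, 32), -34), Pow(N, -1)) = Mul(Mul(Add(-41, 32), -34), Pow(Add(9, Mul(-1, Pow(779, Rational(1, 2)))), -1)) = Mul(Mul(-9, -34), Pow(Add(9, Mul(-1, Pow(779, Rational(1, 2)))), -1)) = Mul(306, Pow(Add(9, Mul(-1, Pow(779, Rational(1, 2)))), -1))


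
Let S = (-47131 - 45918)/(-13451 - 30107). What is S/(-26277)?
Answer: -93049/1144573566 ≈ -8.1296e-5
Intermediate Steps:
S = 93049/43558 (S = -93049/(-43558) = -93049*(-1/43558) = 93049/43558 ≈ 2.1362)
S/(-26277) = (93049/43558)/(-26277) = (93049/43558)*(-1/26277) = -93049/1144573566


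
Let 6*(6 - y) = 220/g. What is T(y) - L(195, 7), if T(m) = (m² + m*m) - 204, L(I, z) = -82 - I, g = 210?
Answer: 559115/3969 ≈ 140.87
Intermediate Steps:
y = 367/63 (y = 6 - 110/(3*210) = 6 - ⅙*22/21 = 6 - 11/63 = 367/63 ≈ 5.8254)
T(m) = -204 + 2*m² (T(m) = (m² + m²) - 204 = 2*m² - 204 = -204 + 2*m²)
T(y) - L(195, 7) = (-204 + 2*(367/63)²) - (-82 - 1*195) = (-204 + 2*(134689/3969)) - (-82 - 195) = (-204 + 269378/3969) - 1*(-277) = -540298/3969 + 277 = 559115/3969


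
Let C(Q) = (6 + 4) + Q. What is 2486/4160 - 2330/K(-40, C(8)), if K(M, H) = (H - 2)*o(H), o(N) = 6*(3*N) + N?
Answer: 61103/355680 ≈ 0.17179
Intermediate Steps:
C(Q) = 10 + Q
o(N) = 19*N (o(N) = 18*N + N = 19*N)
K(M, H) = 19*H*(-2 + H) (K(M, H) = (H - 2)*(19*H) = (-2 + H)*(19*H) = 19*H*(-2 + H))
2486/4160 - 2330/K(-40, C(8)) = 2486/4160 - 2330*1/(19*(-2 + (10 + 8))*(10 + 8)) = 2486*(1/4160) - 2330*1/(342*(-2 + 18)) = 1243/2080 - 2330/(19*18*16) = 1243/2080 - 2330/5472 = 1243/2080 - 2330*1/5472 = 1243/2080 - 1165/2736 = 61103/355680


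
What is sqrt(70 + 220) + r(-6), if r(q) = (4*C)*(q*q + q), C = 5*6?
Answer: 3600 + sqrt(290) ≈ 3617.0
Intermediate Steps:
C = 30
r(q) = 120*q + 120*q**2 (r(q) = (4*30)*(q*q + q) = 120*(q**2 + q) = 120*(q + q**2) = 120*q + 120*q**2)
sqrt(70 + 220) + r(-6) = sqrt(70 + 220) + 120*(-6)*(1 - 6) = sqrt(290) + 120*(-6)*(-5) = sqrt(290) + 3600 = 3600 + sqrt(290)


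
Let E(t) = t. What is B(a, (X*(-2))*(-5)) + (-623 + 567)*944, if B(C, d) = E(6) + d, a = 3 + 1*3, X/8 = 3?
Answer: -52618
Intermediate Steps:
X = 24 (X = 8*3 = 24)
a = 6 (a = 3 + 3 = 6)
B(C, d) = 6 + d
B(a, (X*(-2))*(-5)) + (-623 + 567)*944 = (6 + (24*(-2))*(-5)) + (-623 + 567)*944 = (6 - 48*(-5)) - 56*944 = (6 + 240) - 52864 = 246 - 52864 = -52618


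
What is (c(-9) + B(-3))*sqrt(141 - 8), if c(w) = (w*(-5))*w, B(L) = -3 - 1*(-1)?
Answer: -407*sqrt(133) ≈ -4693.8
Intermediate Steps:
B(L) = -2 (B(L) = -3 + 1 = -2)
c(w) = -5*w**2 (c(w) = (-5*w)*w = -5*w**2)
(c(-9) + B(-3))*sqrt(141 - 8) = (-5*(-9)**2 - 2)*sqrt(141 - 8) = (-5*81 - 2)*sqrt(133) = (-405 - 2)*sqrt(133) = -407*sqrt(133)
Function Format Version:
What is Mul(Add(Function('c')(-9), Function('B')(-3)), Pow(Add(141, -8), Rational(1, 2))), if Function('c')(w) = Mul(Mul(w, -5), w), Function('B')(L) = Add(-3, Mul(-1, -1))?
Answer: Mul(-407, Pow(133, Rational(1, 2))) ≈ -4693.8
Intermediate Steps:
Function('B')(L) = -2 (Function('B')(L) = Add(-3, 1) = -2)
Function('c')(w) = Mul(-5, Pow(w, 2)) (Function('c')(w) = Mul(Mul(-5, w), w) = Mul(-5, Pow(w, 2)))
Mul(Add(Function('c')(-9), Function('B')(-3)), Pow(Add(141, -8), Rational(1, 2))) = Mul(Add(Mul(-5, Pow(-9, 2)), -2), Pow(Add(141, -8), Rational(1, 2))) = Mul(Add(Mul(-5, 81), -2), Pow(133, Rational(1, 2))) = Mul(Add(-405, -2), Pow(133, Rational(1, 2))) = Mul(-407, Pow(133, Rational(1, 2)))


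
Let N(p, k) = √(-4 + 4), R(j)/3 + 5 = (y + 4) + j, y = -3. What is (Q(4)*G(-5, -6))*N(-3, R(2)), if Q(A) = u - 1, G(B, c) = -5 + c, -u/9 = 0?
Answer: 0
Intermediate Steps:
R(j) = -12 + 3*j (R(j) = -15 + 3*((-3 + 4) + j) = -15 + 3*(1 + j) = -15 + (3 + 3*j) = -12 + 3*j)
u = 0 (u = -9*0 = 0)
N(p, k) = 0 (N(p, k) = √0 = 0)
Q(A) = -1 (Q(A) = 0 - 1 = -1)
(Q(4)*G(-5, -6))*N(-3, R(2)) = -(-5 - 6)*0 = -1*(-11)*0 = 11*0 = 0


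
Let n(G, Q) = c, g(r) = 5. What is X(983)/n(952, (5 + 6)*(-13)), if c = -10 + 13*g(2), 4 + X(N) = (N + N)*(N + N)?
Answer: 3865152/55 ≈ 70276.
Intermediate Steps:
X(N) = -4 + 4*N**2 (X(N) = -4 + (N + N)*(N + N) = -4 + (2*N)*(2*N) = -4 + 4*N**2)
c = 55 (c = -10 + 13*5 = -10 + 65 = 55)
n(G, Q) = 55
X(983)/n(952, (5 + 6)*(-13)) = (-4 + 4*983**2)/55 = (-4 + 4*966289)*(1/55) = (-4 + 3865156)*(1/55) = 3865152*(1/55) = 3865152/55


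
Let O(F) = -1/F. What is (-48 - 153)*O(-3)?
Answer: -67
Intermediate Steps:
(-48 - 153)*O(-3) = (-48 - 153)*(-1/(-3)) = -(-201)*(-1)/3 = -201*1/3 = -67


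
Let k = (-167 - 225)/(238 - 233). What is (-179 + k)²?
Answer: 1656369/25 ≈ 66255.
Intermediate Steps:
k = -392/5 ≈ -78.400
(-179 + k)² = (-179 - 392/5)² = (-1287/5)² = 1656369/25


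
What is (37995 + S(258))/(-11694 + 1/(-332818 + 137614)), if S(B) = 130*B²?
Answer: -1696579453260/2282715577 ≈ -743.23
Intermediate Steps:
(37995 + S(258))/(-11694 + 1/(-332818 + 137614)) = (37995 + 130*258²)/(-11694 + 1/(-332818 + 137614)) = (37995 + 130*66564)/(-11694 + 1/(-195204)) = (37995 + 8653320)/(-11694 - 1/195204) = 8691315/(-2282715577/195204) = 8691315*(-195204/2282715577) = -1696579453260/2282715577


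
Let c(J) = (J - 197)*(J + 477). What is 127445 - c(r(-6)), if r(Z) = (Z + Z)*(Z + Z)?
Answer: 160358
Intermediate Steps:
r(Z) = 4*Z² (r(Z) = (2*Z)*(2*Z) = 4*Z²)
c(J) = (-197 + J)*(477 + J)
127445 - c(r(-6)) = 127445 - (-93969 + (4*(-6)²)² + 280*(4*(-6)²)) = 127445 - (-93969 + (4*36)² + 280*(4*36)) = 127445 - (-93969 + 144² + 280*144) = 127445 - (-93969 + 20736 + 40320) = 127445 - 1*(-32913) = 127445 + 32913 = 160358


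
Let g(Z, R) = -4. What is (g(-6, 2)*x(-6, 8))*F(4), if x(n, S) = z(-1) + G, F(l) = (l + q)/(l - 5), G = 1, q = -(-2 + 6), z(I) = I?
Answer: 0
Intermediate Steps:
q = -4 (q = -1*4 = -4)
F(l) = (-4 + l)/(-5 + l) (F(l) = (l - 4)/(l - 5) = (-4 + l)/(-5 + l))
x(n, S) = 0 (x(n, S) = -1 + 1 = 0)
(g(-6, 2)*x(-6, 8))*F(4) = (-4*0)*((-4 + 4)/(-5 + 4)) = 0*(0/(-1)) = 0*(-1*0) = 0*0 = 0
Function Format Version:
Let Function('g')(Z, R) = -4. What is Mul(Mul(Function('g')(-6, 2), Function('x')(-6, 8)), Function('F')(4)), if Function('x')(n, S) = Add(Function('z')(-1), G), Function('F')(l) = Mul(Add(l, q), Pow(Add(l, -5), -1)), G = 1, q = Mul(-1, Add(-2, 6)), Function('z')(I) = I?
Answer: 0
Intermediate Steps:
q = -4 (q = Mul(-1, 4) = -4)
Function('F')(l) = Mul(Pow(Add(-5, l), -1), Add(-4, l)) (Function('F')(l) = Mul(Add(l, -4), Pow(Add(l, -5), -1)) = Mul(Add(-4, l), Pow(Add(-5, l), -1)) = Mul(Pow(Add(-5, l), -1), Add(-4, l)))
Function('x')(n, S) = 0 (Function('x')(n, S) = Add(-1, 1) = 0)
Mul(Mul(Function('g')(-6, 2), Function('x')(-6, 8)), Function('F')(4)) = Mul(Mul(-4, 0), Mul(Pow(Add(-5, 4), -1), Add(-4, 4))) = Mul(0, Mul(Pow(-1, -1), 0)) = Mul(0, Mul(-1, 0)) = Mul(0, 0) = 0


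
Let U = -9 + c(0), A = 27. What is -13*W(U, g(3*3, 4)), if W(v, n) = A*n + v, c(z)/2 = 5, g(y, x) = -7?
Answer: 2444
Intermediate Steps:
c(z) = 10 (c(z) = 2*5 = 10)
U = 1 (U = -9 + 10 = 1)
W(v, n) = v + 27*n (W(v, n) = 27*n + v = v + 27*n)
-13*W(U, g(3*3, 4)) = -13*(1 + 27*(-7)) = -13*(1 - 189) = -13*(-188) = 2444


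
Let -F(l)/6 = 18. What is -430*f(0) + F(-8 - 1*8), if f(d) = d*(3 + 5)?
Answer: -108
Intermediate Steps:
f(d) = 8*d (f(d) = d*8 = 8*d)
F(l) = -108 (F(l) = -6*18 = -108)
-430*f(0) + F(-8 - 1*8) = -3440*0 - 108 = -430*0 - 108 = 0 - 108 = -108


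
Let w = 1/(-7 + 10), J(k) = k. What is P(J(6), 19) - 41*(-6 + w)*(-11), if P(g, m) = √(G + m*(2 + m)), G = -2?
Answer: -7667/3 + √397 ≈ -2535.7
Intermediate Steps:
w = ⅓ (w = 1/3 = ⅓ ≈ 0.33333)
P(g, m) = √(-2 + m*(2 + m))
P(J(6), 19) - 41*(-6 + w)*(-11) = √(-2 + 19² + 2*19) - 41*(-6 + ⅓)*(-11) = √(-2 + 361 + 38) - (-697)*(-11)/3 = √397 - 41*187/3 = √397 - 7667/3 = -7667/3 + √397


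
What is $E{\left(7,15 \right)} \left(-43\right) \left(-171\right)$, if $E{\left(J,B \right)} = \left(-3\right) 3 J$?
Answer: $-463239$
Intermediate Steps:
$E{\left(J,B \right)} = - 9 J$
$E{\left(7,15 \right)} \left(-43\right) \left(-171\right) = \left(-9\right) 7 \left(-43\right) \left(-171\right) = \left(-63\right) \left(-43\right) \left(-171\right) = 2709 \left(-171\right) = -463239$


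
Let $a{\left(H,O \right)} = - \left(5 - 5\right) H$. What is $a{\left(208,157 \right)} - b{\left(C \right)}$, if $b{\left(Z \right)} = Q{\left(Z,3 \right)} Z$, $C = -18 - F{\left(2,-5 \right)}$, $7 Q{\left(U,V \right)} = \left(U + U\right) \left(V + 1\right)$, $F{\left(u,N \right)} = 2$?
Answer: $- \frac{3200}{7} \approx -457.14$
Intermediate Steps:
$Q{\left(U,V \right)} = \frac{2 U \left(1 + V\right)}{7}$ ($Q{\left(U,V \right)} = \frac{\left(U + U\right) \left(V + 1\right)}{7} = \frac{2 U \left(1 + V\right)}{7}$)
$C = -20$ ($C = -18 - 2 = -20$)
$b{\left(Z \right)} = \frac{8 Z^{2}}{7}$ ($b{\left(Z \right)} = \frac{2 Z \left(1 + 3\right)}{7} Z = \frac{2}{7} Z 4 Z = \frac{8 Z}{7} Z = \frac{8 Z^{2}}{7}$)
$a{\left(H,O \right)} = 0$ ($a{\left(H,O \right)} = - 0 H = \left(-1\right) 0 = 0$)
$a{\left(208,157 \right)} - b{\left(C \right)} = 0 - \frac{8 \left(-20\right)^{2}}{7} = 0 - \frac{8}{7} \cdot 400 = 0 - \frac{3200}{7} = - \frac{3200}{7}$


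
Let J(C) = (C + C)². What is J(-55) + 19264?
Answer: 31364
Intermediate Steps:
J(C) = 4*C² (J(C) = (2*C)² = 4*C²)
J(-55) + 19264 = 4*(-55)² + 19264 = 4*3025 + 19264 = 12100 + 19264 = 31364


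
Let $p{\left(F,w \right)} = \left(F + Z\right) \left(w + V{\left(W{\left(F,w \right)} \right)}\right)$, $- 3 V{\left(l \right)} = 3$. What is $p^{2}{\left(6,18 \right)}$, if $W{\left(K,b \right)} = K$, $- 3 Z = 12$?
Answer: $1156$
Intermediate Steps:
$Z = -4$ ($Z = \left(- \frac{1}{3}\right) 12 = -4$)
$V{\left(l \right)} = -1$ ($V{\left(l \right)} = \left(- \frac{1}{3}\right) 3 = -1$)
$p{\left(F,w \right)} = \left(-1 + w\right) \left(-4 + F\right)$ ($p{\left(F,w \right)} = \left(F - 4\right) \left(w - 1\right) = \left(-4 + F\right) \left(-1 + w\right) = \left(-1 + w\right) \left(-4 + F\right)$)
$p^{2}{\left(6,18 \right)} = \left(4 - 6 - 72 + 6 \cdot 18\right)^{2} = \left(4 - 6 - 72 + 108\right)^{2} = 34^{2} = 1156$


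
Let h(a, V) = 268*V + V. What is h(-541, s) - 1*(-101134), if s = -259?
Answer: 31463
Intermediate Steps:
h(a, V) = 269*V
h(-541, s) - 1*(-101134) = 269*(-259) - 1*(-101134) = -69671 + 101134 = 31463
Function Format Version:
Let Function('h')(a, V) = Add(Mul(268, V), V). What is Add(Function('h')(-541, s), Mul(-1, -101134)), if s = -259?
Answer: 31463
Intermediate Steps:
Function('h')(a, V) = Mul(269, V)
Add(Function('h')(-541, s), Mul(-1, -101134)) = Add(Mul(269, -259), Mul(-1, -101134)) = Add(-69671, 101134) = 31463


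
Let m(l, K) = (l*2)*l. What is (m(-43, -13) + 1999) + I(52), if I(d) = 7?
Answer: 5704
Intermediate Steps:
m(l, K) = 2*l**2 (m(l, K) = (2*l)*l = 2*l**2)
(m(-43, -13) + 1999) + I(52) = (2*(-43)**2 + 1999) + 7 = (2*1849 + 1999) + 7 = (3698 + 1999) + 7 = 5697 + 7 = 5704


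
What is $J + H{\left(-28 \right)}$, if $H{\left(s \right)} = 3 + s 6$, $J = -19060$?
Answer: $-19225$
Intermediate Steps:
$H{\left(s \right)} = 3 + 6 s$
$J + H{\left(-28 \right)} = -19060 + \left(3 + 6 \left(-28\right)\right) = -19060 + \left(3 - 168\right) = -19060 - 165 = -19225$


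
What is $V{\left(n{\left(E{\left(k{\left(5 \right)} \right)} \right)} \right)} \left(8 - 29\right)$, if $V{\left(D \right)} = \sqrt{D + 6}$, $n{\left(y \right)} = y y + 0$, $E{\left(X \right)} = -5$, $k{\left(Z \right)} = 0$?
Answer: $- 21 \sqrt{31} \approx -116.92$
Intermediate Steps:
$n{\left(y \right)} = y^{2}$ ($n{\left(y \right)} = y^{2} + 0 = y^{2}$)
$V{\left(D \right)} = \sqrt{6 + D}$
$V{\left(n{\left(E{\left(k{\left(5 \right)} \right)} \right)} \right)} \left(8 - 29\right) = \sqrt{6 + \left(-5\right)^{2}} \left(8 - 29\right) = \sqrt{6 + 25} \left(-21\right) = \sqrt{31} \left(-21\right) = - 21 \sqrt{31}$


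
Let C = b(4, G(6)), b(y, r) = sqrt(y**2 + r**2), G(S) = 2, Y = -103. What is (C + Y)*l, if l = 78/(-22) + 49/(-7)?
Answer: 11948/11 - 232*sqrt(5)/11 ≈ 1039.0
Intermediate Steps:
l = -116/11 (l = 78*(-1/22) + 49*(-1/7) = -39/11 - 7 = -116/11 ≈ -10.545)
b(y, r) = sqrt(r**2 + y**2)
C = 2*sqrt(5) (C = sqrt(2**2 + 4**2) = sqrt(4 + 16) = sqrt(20) = 2*sqrt(5) ≈ 4.4721)
(C + Y)*l = (2*sqrt(5) - 103)*(-116/11) = (-103 + 2*sqrt(5))*(-116/11) = 11948/11 - 232*sqrt(5)/11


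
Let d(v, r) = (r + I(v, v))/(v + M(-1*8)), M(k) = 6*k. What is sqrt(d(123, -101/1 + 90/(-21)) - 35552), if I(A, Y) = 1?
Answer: I*sqrt(391976130)/105 ≈ 188.56*I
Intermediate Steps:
d(v, r) = (1 + r)/(-48 + v) (d(v, r) = (r + 1)/(v + 6*(-1*8)) = (1 + r)/(v + 6*(-8)) = (1 + r)/(v - 48) = (1 + r)/(-48 + v))
sqrt(d(123, -101/1 + 90/(-21)) - 35552) = sqrt((1 + (-101/1 + 90/(-21)))/(-48 + 123) - 35552) = sqrt((1 + (-101*1 + 90*(-1/21)))/75 - 35552) = sqrt((1 + (-101 - 30/7))/75 - 35552) = sqrt((1 - 737/7)/75 - 35552) = sqrt((1/75)*(-730/7) - 35552) = sqrt(-146/105 - 35552) = sqrt(-3733106/105) = I*sqrt(391976130)/105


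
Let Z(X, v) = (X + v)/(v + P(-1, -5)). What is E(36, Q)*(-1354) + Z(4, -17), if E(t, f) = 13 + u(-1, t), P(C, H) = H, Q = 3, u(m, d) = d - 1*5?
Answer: -1310659/22 ≈ -59575.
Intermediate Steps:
u(m, d) = -5 + d (u(m, d) = d - 5 = -5 + d)
E(t, f) = 8 + t (E(t, f) = 13 + (-5 + t) = 8 + t)
Z(X, v) = (X + v)/(-5 + v) (Z(X, v) = (X + v)/(v - 5) = (X + v)/(-5 + v))
E(36, Q)*(-1354) + Z(4, -17) = (8 + 36)*(-1354) + (4 - 17)/(-5 - 17) = 44*(-1354) - 13/(-22) = -59576 - 1/22*(-13) = -59576 + 13/22 = -1310659/22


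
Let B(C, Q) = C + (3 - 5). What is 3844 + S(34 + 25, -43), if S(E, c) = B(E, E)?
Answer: 3901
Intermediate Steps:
B(C, Q) = -2 + C (B(C, Q) = C - 2 = -2 + C)
S(E, c) = -2 + E
3844 + S(34 + 25, -43) = 3844 + (-2 + (34 + 25)) = 3844 + (-2 + 59) = 3844 + 57 = 3901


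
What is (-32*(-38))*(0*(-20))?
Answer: 0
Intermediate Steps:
(-32*(-38))*(0*(-20)) = 1216*0 = 0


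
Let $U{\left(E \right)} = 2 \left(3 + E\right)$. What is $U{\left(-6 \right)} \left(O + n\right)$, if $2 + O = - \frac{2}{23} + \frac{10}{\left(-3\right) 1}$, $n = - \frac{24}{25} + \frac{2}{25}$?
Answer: $\frac{21736}{575} \approx 37.802$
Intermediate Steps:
$U{\left(E \right)} = 6 + 2 E$
$n = - \frac{22}{25}$ ($n = \left(-24\right) \frac{1}{25} + 2 \cdot \frac{1}{25} = - \frac{24}{25} + \frac{2}{25} = - \frac{22}{25} \approx -0.88$)
$O = - \frac{374}{69}$ ($O = -2 + \left(- \frac{2}{23} + \frac{10}{\left(-3\right) 1}\right) = -2 + \left(\left(-2\right) \frac{1}{23} + \frac{10}{-3}\right) = -2 + \left(- \frac{2}{23} + 10 \left(- \frac{1}{3}\right)\right) = -2 - \frac{236}{69} = - \frac{374}{69} \approx -5.4203$)
$U{\left(-6 \right)} \left(O + n\right) = \left(6 + 2 \left(-6\right)\right) \left(- \frac{374}{69} - \frac{22}{25}\right) = \left(6 - 12\right) \left(- \frac{10868}{1725}\right) = \left(-6\right) \left(- \frac{10868}{1725}\right) = \frac{21736}{575}$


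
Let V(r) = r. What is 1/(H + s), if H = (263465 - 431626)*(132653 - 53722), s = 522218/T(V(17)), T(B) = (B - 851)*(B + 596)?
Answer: -255621/3392887157434420 ≈ -7.5340e-11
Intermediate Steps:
T(B) = (-851 + B)*(596 + B)
s = -261109/255621 (s = 522218/(-507196 + 17² - 255*17) = 522218/(-507196 + 289 - 4335) = 522218/(-511242) = 522218*(-1/511242) = -261109/255621 ≈ -1.0215)
H = -13273115891 (H = -168161*78931 = -13273115891)
1/(H + s) = 1/(-13273115891 - 261109/255621) = 1/(-3392887157434420/255621) = -255621/3392887157434420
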